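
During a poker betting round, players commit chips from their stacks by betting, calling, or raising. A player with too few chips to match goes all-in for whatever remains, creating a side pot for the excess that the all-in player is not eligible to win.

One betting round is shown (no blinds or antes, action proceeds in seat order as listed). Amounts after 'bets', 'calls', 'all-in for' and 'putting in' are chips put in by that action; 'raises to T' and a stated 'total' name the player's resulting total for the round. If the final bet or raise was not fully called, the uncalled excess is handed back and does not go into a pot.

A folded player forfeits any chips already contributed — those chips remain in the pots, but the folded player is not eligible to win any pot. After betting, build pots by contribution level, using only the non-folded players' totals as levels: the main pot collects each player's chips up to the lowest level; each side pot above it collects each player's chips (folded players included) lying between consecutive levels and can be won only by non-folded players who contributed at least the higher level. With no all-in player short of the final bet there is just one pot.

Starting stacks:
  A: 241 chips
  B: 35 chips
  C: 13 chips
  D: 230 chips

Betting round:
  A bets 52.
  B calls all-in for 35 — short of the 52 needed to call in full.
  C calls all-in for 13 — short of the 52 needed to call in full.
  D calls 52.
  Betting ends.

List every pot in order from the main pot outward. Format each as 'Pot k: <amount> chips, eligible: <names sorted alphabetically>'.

Pot 1: 52 chips, eligible: A, B, C, D
Pot 2: 66 chips, eligible: A, B, D
Pot 3: 34 chips, eligible: A, D

Derivation:
Contributions: A=52, B=35, C=13, D=52
Pot levels (distinct totals of non-folded players): 13, 35, 52
Layer 1-13: 13 each from A, B, C, D = 13*4 = 52 chips; eligible A, B, C, D
Layer 14-35: 22 each from A, B, D = 22*3 = 66 chips; eligible A, B, D
Layer 36-52: 17 each from A, D = 17*2 = 34 chips; eligible A, D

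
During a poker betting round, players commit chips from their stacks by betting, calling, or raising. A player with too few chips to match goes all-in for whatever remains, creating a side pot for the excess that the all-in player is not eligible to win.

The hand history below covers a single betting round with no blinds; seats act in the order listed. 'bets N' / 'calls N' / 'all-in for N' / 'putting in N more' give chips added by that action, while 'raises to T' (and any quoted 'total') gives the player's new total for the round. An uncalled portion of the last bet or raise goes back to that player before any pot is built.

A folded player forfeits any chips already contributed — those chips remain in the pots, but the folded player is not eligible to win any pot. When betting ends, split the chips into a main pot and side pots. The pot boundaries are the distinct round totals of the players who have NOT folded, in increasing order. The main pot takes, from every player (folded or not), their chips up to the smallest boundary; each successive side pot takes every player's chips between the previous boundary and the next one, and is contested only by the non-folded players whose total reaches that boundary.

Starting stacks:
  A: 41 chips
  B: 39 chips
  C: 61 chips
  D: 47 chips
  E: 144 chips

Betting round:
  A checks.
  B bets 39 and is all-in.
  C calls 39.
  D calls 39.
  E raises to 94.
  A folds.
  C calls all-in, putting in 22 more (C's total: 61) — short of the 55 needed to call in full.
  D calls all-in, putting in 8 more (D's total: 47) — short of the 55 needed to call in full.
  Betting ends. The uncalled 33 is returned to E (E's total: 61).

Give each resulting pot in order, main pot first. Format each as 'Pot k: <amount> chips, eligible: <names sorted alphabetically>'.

Contributions (after 33 returned to E): B=39, C=61, D=47, E=61
Folded: A
Pot levels (distinct totals of non-folded players): 39, 47, 61
Layer 1-39: 39 each from B, C, D, E = 39*4 = 156 chips; eligible B, C, D, E
Layer 40-47: 8 each from C, D, E = 8*3 = 24 chips; eligible C, D, E
Layer 48-61: 14 each from C, E = 14*2 = 28 chips; eligible C, E

Pot 1: 156 chips, eligible: B, C, D, E
Pot 2: 24 chips, eligible: C, D, E
Pot 3: 28 chips, eligible: C, E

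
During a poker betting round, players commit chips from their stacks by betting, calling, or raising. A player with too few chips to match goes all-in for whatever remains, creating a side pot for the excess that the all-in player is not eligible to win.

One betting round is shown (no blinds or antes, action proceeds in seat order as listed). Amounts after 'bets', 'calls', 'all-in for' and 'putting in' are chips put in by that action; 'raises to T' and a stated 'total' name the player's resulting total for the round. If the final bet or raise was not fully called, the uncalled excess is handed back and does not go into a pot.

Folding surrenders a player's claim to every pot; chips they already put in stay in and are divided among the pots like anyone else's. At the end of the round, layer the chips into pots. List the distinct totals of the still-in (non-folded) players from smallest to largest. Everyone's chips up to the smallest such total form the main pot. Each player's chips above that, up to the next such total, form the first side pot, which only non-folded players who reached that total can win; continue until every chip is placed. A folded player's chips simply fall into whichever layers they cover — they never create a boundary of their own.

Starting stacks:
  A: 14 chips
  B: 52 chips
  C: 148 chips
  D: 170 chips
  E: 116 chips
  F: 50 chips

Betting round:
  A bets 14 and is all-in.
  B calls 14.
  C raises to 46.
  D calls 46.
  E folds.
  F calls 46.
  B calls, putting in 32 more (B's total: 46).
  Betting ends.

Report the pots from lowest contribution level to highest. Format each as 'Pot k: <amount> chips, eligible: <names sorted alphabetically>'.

Pot 1: 70 chips, eligible: A, B, C, D, F
Pot 2: 128 chips, eligible: B, C, D, F

Derivation:
Contributions: A=14, B=46, C=46, D=46, F=46
Folded: E
Pot levels (distinct totals of non-folded players): 14, 46
Layer 1-14: 14 each from A, B, C, D, F = 14*5 = 70 chips; eligible A, B, C, D, F
Layer 15-46: 32 each from B, C, D, F = 32*4 = 128 chips; eligible B, C, D, F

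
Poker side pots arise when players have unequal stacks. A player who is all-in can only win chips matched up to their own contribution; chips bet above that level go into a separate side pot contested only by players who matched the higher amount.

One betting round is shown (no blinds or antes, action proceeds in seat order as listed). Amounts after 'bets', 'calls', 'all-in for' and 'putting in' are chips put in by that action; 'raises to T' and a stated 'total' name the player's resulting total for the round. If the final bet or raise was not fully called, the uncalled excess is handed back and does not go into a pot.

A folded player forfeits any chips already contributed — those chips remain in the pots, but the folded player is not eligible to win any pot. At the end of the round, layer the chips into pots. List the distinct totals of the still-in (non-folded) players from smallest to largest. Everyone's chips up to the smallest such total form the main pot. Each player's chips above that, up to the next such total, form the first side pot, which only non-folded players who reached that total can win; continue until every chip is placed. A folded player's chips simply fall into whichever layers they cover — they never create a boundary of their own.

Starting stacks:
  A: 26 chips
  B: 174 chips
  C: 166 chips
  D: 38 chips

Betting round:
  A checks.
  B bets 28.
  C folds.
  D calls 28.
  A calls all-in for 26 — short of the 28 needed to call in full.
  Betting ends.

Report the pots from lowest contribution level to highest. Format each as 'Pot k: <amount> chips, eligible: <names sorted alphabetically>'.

Contributions: A=26, B=28, D=28
Folded: C
Pot levels (distinct totals of non-folded players): 26, 28
Layer 1-26: 26 each from A, B, D = 26*3 = 78 chips; eligible A, B, D
Layer 27-28: 2 each from B, D = 2*2 = 4 chips; eligible B, D

Pot 1: 78 chips, eligible: A, B, D
Pot 2: 4 chips, eligible: B, D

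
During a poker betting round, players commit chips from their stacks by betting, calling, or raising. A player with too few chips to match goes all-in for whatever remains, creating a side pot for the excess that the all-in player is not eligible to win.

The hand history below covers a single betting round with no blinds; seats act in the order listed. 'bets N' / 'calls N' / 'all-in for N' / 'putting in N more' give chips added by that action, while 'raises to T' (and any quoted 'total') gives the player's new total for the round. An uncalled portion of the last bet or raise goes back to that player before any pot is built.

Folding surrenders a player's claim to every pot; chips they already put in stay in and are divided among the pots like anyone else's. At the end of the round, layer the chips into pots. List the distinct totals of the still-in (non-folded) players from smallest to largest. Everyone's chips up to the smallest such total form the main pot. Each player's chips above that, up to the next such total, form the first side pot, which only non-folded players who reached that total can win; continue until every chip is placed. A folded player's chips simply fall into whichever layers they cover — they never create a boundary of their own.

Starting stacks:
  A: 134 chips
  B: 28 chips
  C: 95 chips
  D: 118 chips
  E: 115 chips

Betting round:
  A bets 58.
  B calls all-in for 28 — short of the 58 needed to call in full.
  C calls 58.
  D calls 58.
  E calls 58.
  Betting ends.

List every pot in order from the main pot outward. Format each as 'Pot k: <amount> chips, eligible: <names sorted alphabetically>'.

Contributions: A=58, B=28, C=58, D=58, E=58
Pot levels (distinct totals of non-folded players): 28, 58
Layer 1-28: 28 each from A, B, C, D, E = 28*5 = 140 chips; eligible A, B, C, D, E
Layer 29-58: 30 each from A, C, D, E = 30*4 = 120 chips; eligible A, C, D, E

Pot 1: 140 chips, eligible: A, B, C, D, E
Pot 2: 120 chips, eligible: A, C, D, E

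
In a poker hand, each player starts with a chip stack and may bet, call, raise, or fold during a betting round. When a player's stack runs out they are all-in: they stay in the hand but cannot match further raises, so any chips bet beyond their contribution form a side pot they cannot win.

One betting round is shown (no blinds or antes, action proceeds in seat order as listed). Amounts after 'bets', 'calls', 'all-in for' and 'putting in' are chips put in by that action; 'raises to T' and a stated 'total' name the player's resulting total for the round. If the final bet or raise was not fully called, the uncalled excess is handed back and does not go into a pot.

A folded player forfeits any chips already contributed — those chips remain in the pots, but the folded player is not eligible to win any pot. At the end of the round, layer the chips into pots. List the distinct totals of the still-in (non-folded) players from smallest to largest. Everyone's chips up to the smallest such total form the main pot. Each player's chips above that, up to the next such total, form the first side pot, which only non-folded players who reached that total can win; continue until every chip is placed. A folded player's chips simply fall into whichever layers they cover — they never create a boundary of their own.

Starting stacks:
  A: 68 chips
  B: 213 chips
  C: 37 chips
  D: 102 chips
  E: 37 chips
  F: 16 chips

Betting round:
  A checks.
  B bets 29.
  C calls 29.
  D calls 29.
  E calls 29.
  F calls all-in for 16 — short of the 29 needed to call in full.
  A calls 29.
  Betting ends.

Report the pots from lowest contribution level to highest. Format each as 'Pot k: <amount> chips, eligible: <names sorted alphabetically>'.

Contributions: A=29, B=29, C=29, D=29, E=29, F=16
Pot levels (distinct totals of non-folded players): 16, 29
Layer 1-16: 16 each from A, B, C, D, E, F = 16*6 = 96 chips; eligible A, B, C, D, E, F
Layer 17-29: 13 each from A, B, C, D, E = 13*5 = 65 chips; eligible A, B, C, D, E

Pot 1: 96 chips, eligible: A, B, C, D, E, F
Pot 2: 65 chips, eligible: A, B, C, D, E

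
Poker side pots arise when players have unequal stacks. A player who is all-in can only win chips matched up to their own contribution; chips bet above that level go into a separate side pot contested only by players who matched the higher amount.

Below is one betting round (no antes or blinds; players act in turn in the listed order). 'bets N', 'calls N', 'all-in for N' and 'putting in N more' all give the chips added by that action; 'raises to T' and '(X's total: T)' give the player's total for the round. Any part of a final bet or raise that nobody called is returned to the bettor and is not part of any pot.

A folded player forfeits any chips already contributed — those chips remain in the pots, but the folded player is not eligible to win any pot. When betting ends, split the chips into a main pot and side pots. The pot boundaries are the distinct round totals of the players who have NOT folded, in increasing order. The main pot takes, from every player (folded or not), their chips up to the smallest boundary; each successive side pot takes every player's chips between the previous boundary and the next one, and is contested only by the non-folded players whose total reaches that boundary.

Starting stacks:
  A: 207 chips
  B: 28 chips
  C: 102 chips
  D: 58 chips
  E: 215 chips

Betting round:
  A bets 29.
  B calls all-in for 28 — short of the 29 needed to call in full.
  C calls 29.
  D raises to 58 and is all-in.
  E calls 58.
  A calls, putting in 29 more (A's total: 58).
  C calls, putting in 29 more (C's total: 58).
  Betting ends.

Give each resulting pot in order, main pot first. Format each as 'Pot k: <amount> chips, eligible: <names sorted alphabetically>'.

Contributions: A=58, B=28, C=58, D=58, E=58
Pot levels (distinct totals of non-folded players): 28, 58
Layer 1-28: 28 each from A, B, C, D, E = 28*5 = 140 chips; eligible A, B, C, D, E
Layer 29-58: 30 each from A, C, D, E = 30*4 = 120 chips; eligible A, C, D, E

Pot 1: 140 chips, eligible: A, B, C, D, E
Pot 2: 120 chips, eligible: A, C, D, E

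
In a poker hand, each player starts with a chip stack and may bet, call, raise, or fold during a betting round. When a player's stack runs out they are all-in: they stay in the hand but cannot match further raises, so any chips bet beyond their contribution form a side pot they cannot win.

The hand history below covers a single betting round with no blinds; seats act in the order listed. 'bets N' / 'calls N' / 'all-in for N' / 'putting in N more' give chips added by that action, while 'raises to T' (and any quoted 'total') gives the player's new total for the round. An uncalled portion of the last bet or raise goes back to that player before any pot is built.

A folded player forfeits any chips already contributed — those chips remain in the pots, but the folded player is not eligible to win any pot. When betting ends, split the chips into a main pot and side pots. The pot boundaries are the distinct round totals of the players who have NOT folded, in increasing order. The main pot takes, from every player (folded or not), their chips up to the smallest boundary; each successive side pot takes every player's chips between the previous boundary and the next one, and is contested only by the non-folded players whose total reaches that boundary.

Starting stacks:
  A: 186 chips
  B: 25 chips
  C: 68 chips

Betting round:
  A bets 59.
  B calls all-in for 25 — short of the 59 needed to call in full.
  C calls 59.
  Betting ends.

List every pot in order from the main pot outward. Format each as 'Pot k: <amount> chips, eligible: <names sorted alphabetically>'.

Pot 1: 75 chips, eligible: A, B, C
Pot 2: 68 chips, eligible: A, C

Derivation:
Contributions: A=59, B=25, C=59
Pot levels (distinct totals of non-folded players): 25, 59
Layer 1-25: 25 each from A, B, C = 25*3 = 75 chips; eligible A, B, C
Layer 26-59: 34 each from A, C = 34*2 = 68 chips; eligible A, C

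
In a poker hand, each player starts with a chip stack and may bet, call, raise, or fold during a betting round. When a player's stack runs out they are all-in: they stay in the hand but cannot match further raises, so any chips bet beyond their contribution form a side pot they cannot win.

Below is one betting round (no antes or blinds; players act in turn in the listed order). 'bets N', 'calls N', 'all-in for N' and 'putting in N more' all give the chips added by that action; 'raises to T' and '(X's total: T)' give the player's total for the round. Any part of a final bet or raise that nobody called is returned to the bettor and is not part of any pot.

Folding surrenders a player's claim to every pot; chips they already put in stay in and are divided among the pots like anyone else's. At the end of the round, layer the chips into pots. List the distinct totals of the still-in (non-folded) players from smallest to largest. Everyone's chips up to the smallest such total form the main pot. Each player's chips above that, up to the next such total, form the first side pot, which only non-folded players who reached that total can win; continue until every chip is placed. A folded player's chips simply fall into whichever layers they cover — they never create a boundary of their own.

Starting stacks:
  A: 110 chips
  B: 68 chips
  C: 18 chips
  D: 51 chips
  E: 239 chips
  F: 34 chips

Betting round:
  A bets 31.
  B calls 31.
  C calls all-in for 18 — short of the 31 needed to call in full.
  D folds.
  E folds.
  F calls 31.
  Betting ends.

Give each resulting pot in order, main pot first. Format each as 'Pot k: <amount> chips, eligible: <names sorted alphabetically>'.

Contributions: A=31, B=31, C=18, F=31
Folded: D, E
Pot levels (distinct totals of non-folded players): 18, 31
Layer 1-18: 18 each from A, B, C, F = 18*4 = 72 chips; eligible A, B, C, F
Layer 19-31: 13 each from A, B, F = 13*3 = 39 chips; eligible A, B, F

Pot 1: 72 chips, eligible: A, B, C, F
Pot 2: 39 chips, eligible: A, B, F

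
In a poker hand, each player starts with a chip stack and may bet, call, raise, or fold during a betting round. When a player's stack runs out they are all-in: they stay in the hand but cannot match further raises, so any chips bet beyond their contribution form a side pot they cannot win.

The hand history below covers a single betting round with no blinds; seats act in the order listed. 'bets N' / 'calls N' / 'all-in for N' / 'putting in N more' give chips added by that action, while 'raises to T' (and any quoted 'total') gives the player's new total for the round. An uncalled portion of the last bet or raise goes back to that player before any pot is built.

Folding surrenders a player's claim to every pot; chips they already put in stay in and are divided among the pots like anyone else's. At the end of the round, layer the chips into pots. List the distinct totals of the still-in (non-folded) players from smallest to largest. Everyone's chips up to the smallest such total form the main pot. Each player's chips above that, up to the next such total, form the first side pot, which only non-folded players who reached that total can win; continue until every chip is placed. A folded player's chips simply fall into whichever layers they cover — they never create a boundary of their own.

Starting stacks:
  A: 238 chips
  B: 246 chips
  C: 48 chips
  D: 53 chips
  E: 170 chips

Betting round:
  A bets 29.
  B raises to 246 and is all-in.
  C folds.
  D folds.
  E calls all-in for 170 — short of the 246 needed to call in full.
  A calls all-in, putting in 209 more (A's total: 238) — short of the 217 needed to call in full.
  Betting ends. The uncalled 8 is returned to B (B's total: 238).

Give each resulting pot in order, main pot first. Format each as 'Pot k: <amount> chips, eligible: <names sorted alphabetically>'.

Pot 1: 510 chips, eligible: A, B, E
Pot 2: 136 chips, eligible: A, B

Derivation:
Contributions (after 8 returned to B): A=238, B=238, E=170
Folded: C, D
Pot levels (distinct totals of non-folded players): 170, 238
Layer 1-170: 170 each from A, B, E = 170*3 = 510 chips; eligible A, B, E
Layer 171-238: 68 each from A, B = 68*2 = 136 chips; eligible A, B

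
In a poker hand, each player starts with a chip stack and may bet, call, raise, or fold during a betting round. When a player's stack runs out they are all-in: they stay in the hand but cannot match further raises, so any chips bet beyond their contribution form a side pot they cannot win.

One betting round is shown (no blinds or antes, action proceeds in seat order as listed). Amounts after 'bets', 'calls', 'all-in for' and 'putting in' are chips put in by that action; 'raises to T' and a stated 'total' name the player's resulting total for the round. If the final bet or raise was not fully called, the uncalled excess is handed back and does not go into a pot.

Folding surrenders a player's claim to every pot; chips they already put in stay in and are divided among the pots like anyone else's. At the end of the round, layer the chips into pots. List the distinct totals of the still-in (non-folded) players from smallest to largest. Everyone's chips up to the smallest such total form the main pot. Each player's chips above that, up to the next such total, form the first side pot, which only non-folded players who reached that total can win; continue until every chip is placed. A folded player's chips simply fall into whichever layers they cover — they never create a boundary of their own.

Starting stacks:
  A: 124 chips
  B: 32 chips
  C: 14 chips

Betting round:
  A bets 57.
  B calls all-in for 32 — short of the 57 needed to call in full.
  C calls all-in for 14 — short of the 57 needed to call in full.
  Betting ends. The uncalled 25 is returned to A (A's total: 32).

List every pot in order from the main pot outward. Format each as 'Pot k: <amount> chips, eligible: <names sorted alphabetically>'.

Pot 1: 42 chips, eligible: A, B, C
Pot 2: 36 chips, eligible: A, B

Derivation:
Contributions (after 25 returned to A): A=32, B=32, C=14
Pot levels (distinct totals of non-folded players): 14, 32
Layer 1-14: 14 each from A, B, C = 14*3 = 42 chips; eligible A, B, C
Layer 15-32: 18 each from A, B = 18*2 = 36 chips; eligible A, B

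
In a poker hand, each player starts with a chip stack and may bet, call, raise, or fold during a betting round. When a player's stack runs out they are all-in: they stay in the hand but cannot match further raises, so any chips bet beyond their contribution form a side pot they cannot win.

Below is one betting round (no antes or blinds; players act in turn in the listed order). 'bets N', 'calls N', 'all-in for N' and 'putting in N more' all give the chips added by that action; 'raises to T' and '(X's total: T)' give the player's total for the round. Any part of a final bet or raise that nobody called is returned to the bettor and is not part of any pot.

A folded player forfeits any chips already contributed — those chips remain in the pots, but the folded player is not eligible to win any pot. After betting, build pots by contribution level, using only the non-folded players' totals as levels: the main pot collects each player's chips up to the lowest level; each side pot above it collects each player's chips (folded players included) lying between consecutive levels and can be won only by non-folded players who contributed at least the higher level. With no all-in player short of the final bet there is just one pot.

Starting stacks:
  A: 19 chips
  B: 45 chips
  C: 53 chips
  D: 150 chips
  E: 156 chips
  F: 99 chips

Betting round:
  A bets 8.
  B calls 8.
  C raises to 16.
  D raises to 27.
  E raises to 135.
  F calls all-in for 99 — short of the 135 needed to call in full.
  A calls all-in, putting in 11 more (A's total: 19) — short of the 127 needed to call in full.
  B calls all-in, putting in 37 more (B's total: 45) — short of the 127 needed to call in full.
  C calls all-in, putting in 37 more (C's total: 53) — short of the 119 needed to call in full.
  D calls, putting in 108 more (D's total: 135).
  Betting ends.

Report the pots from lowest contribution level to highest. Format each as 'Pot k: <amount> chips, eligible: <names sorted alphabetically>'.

Contributions: A=19, B=45, C=53, D=135, E=135, F=99
Pot levels (distinct totals of non-folded players): 19, 45, 53, 99, 135
Layer 1-19: 19 each from A, B, C, D, E, F = 19*6 = 114 chips; eligible A, B, C, D, E, F
Layer 20-45: 26 each from B, C, D, E, F = 26*5 = 130 chips; eligible B, C, D, E, F
Layer 46-53: 8 each from C, D, E, F = 8*4 = 32 chips; eligible C, D, E, F
Layer 54-99: 46 each from D, E, F = 46*3 = 138 chips; eligible D, E, F
Layer 100-135: 36 each from D, E = 36*2 = 72 chips; eligible D, E

Pot 1: 114 chips, eligible: A, B, C, D, E, F
Pot 2: 130 chips, eligible: B, C, D, E, F
Pot 3: 32 chips, eligible: C, D, E, F
Pot 4: 138 chips, eligible: D, E, F
Pot 5: 72 chips, eligible: D, E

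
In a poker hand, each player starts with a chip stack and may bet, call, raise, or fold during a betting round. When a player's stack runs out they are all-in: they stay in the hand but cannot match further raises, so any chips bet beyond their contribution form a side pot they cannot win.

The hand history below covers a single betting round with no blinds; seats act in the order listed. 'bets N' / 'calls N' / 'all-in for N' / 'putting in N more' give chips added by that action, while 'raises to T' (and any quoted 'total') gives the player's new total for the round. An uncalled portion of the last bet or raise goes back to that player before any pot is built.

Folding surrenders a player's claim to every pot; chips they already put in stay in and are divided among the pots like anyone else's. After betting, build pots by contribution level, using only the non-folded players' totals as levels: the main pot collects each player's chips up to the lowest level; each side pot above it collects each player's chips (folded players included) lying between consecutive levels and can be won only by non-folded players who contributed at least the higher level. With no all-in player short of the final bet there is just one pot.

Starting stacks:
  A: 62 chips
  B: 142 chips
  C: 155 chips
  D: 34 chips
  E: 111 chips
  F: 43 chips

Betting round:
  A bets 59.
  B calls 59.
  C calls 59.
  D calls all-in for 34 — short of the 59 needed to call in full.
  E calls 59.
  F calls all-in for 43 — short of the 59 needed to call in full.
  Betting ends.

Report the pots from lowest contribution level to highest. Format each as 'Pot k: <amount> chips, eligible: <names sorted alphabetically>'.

Pot 1: 204 chips, eligible: A, B, C, D, E, F
Pot 2: 45 chips, eligible: A, B, C, E, F
Pot 3: 64 chips, eligible: A, B, C, E

Derivation:
Contributions: A=59, B=59, C=59, D=34, E=59, F=43
Pot levels (distinct totals of non-folded players): 34, 43, 59
Layer 1-34: 34 each from A, B, C, D, E, F = 34*6 = 204 chips; eligible A, B, C, D, E, F
Layer 35-43: 9 each from A, B, C, E, F = 9*5 = 45 chips; eligible A, B, C, E, F
Layer 44-59: 16 each from A, B, C, E = 16*4 = 64 chips; eligible A, B, C, E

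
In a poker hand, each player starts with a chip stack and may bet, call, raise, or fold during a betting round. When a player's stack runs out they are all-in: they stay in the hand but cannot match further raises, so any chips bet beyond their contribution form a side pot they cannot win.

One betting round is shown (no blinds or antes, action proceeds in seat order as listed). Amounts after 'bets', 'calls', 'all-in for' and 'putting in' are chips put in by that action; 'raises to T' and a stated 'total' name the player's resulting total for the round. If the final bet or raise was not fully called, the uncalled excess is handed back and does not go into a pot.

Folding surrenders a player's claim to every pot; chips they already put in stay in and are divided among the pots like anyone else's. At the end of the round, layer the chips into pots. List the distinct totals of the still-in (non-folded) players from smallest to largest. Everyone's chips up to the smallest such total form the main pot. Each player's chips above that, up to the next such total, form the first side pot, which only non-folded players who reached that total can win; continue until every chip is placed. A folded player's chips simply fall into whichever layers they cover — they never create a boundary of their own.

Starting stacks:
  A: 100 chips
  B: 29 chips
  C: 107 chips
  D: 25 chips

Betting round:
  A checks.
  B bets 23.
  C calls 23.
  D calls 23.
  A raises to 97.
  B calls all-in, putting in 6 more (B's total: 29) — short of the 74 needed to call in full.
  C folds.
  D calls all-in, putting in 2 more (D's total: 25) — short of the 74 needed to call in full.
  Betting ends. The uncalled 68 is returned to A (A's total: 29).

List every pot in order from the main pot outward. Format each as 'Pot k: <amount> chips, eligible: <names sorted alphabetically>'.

Pot 1: 98 chips, eligible: A, B, D
Pot 2: 8 chips, eligible: A, B

Derivation:
Contributions (after 68 returned to A): A=29, B=29, C=23, D=25
Folded: C
Pot levels (distinct totals of non-folded players): 25, 29
Layer 1-25: A 25 + B 25 + C 23 + D 25 = 98 chips; eligible A, B, D
Layer 26-29: 4 each from A, B = 4*2 = 8 chips; eligible A, B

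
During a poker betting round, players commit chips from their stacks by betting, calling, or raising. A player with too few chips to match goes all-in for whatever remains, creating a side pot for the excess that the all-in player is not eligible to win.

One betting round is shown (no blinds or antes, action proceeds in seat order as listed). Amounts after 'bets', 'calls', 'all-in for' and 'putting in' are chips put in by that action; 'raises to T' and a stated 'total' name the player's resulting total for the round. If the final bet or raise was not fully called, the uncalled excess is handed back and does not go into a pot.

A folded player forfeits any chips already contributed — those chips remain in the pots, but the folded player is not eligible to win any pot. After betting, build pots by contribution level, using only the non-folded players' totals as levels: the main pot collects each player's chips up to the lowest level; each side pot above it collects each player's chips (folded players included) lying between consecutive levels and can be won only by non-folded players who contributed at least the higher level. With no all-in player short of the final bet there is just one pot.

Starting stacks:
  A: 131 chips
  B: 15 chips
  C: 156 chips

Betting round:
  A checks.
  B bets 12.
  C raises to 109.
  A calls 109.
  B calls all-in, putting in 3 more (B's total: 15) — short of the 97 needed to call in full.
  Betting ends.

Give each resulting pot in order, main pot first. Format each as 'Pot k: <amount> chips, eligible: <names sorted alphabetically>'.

Pot 1: 45 chips, eligible: A, B, C
Pot 2: 188 chips, eligible: A, C

Derivation:
Contributions: A=109, B=15, C=109
Pot levels (distinct totals of non-folded players): 15, 109
Layer 1-15: 15 each from A, B, C = 15*3 = 45 chips; eligible A, B, C
Layer 16-109: 94 each from A, C = 94*2 = 188 chips; eligible A, C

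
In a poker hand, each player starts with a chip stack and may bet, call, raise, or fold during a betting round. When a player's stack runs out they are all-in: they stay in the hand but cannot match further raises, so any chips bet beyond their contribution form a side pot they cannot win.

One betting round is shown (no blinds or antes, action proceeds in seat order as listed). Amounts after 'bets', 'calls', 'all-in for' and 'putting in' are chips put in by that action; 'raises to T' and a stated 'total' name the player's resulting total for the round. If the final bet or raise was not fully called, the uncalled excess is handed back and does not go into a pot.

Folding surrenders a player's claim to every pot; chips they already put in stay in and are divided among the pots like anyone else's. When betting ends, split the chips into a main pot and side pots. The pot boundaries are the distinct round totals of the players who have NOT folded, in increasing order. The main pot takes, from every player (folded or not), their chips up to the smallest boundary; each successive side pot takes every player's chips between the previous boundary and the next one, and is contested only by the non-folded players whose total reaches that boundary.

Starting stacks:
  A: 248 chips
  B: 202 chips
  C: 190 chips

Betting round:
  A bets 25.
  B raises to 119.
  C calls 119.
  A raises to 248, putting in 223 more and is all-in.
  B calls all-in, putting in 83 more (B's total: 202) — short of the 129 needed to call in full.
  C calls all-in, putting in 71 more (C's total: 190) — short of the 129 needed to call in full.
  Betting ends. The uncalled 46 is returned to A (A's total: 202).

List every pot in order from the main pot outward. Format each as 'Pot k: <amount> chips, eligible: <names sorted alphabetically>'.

Pot 1: 570 chips, eligible: A, B, C
Pot 2: 24 chips, eligible: A, B

Derivation:
Contributions (after 46 returned to A): A=202, B=202, C=190
Pot levels (distinct totals of non-folded players): 190, 202
Layer 1-190: 190 each from A, B, C = 190*3 = 570 chips; eligible A, B, C
Layer 191-202: 12 each from A, B = 12*2 = 24 chips; eligible A, B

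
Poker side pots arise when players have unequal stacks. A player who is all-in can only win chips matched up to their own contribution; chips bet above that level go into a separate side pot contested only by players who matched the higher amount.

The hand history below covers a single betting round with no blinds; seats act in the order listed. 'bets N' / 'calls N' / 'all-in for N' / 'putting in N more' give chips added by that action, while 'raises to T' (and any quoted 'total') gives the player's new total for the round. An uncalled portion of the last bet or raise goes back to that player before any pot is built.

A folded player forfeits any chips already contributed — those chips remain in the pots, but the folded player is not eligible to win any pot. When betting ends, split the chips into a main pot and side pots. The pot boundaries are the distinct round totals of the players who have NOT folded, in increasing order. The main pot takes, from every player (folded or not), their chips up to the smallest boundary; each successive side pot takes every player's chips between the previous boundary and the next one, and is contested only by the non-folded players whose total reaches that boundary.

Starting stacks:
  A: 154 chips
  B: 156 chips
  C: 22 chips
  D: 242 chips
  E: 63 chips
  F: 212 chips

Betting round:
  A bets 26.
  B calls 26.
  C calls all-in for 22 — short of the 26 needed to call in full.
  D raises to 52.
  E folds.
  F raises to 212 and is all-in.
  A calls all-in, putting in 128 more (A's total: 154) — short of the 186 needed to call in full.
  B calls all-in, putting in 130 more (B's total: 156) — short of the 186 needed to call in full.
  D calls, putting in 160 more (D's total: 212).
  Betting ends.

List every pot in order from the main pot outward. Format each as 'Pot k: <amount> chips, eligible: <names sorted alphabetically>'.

Pot 1: 110 chips, eligible: A, B, C, D, F
Pot 2: 528 chips, eligible: A, B, D, F
Pot 3: 6 chips, eligible: B, D, F
Pot 4: 112 chips, eligible: D, F

Derivation:
Contributions: A=154, B=156, C=22, D=212, F=212
Folded: E
Pot levels (distinct totals of non-folded players): 22, 154, 156, 212
Layer 1-22: 22 each from A, B, C, D, F = 22*5 = 110 chips; eligible A, B, C, D, F
Layer 23-154: 132 each from A, B, D, F = 132*4 = 528 chips; eligible A, B, D, F
Layer 155-156: 2 each from B, D, F = 2*3 = 6 chips; eligible B, D, F
Layer 157-212: 56 each from D, F = 56*2 = 112 chips; eligible D, F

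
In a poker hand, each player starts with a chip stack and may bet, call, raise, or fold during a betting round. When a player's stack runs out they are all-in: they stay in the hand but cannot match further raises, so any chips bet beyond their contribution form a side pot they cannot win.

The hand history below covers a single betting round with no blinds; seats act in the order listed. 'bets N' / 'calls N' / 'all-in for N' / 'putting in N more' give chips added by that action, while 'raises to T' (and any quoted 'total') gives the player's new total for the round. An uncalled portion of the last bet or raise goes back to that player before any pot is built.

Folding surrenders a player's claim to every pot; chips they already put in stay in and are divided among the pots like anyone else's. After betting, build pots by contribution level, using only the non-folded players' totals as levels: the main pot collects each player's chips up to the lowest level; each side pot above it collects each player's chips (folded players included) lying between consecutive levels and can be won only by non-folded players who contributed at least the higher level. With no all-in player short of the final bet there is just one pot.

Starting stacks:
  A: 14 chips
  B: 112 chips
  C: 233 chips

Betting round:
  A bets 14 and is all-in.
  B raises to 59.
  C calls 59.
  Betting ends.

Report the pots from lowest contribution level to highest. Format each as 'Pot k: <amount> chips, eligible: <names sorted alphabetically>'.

Pot 1: 42 chips, eligible: A, B, C
Pot 2: 90 chips, eligible: B, C

Derivation:
Contributions: A=14, B=59, C=59
Pot levels (distinct totals of non-folded players): 14, 59
Layer 1-14: 14 each from A, B, C = 14*3 = 42 chips; eligible A, B, C
Layer 15-59: 45 each from B, C = 45*2 = 90 chips; eligible B, C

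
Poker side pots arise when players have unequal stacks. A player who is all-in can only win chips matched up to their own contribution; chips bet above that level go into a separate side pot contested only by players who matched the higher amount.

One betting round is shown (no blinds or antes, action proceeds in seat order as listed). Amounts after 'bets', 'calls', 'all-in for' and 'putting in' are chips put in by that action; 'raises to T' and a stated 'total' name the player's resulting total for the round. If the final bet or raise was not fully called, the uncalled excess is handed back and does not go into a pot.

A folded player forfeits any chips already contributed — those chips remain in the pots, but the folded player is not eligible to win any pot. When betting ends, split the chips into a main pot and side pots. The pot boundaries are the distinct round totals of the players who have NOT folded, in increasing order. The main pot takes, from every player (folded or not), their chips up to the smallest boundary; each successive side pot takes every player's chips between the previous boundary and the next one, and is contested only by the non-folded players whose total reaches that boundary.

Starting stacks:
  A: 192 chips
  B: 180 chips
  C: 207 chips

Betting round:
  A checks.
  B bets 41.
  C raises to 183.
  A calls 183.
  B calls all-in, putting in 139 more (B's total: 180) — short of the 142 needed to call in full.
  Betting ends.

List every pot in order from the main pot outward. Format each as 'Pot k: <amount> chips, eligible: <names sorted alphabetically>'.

Pot 1: 540 chips, eligible: A, B, C
Pot 2: 6 chips, eligible: A, C

Derivation:
Contributions: A=183, B=180, C=183
Pot levels (distinct totals of non-folded players): 180, 183
Layer 1-180: 180 each from A, B, C = 180*3 = 540 chips; eligible A, B, C
Layer 181-183: 3 each from A, C = 3*2 = 6 chips; eligible A, C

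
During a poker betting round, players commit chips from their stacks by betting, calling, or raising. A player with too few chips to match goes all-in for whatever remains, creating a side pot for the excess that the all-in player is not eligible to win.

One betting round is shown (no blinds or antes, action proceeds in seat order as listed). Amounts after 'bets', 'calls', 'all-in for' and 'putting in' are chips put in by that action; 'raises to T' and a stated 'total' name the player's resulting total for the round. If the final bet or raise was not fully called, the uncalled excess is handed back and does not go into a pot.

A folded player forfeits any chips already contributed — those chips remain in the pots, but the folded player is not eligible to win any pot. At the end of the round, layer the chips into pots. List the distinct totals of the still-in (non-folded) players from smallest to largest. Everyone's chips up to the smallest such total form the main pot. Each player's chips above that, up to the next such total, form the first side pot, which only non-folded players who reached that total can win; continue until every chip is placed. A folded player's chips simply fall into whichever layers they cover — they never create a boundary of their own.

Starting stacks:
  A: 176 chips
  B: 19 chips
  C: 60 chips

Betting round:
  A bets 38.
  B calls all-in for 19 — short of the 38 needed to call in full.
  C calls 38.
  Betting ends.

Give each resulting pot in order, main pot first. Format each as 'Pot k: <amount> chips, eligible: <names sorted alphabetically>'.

Pot 1: 57 chips, eligible: A, B, C
Pot 2: 38 chips, eligible: A, C

Derivation:
Contributions: A=38, B=19, C=38
Pot levels (distinct totals of non-folded players): 19, 38
Layer 1-19: 19 each from A, B, C = 19*3 = 57 chips; eligible A, B, C
Layer 20-38: 19 each from A, C = 19*2 = 38 chips; eligible A, C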